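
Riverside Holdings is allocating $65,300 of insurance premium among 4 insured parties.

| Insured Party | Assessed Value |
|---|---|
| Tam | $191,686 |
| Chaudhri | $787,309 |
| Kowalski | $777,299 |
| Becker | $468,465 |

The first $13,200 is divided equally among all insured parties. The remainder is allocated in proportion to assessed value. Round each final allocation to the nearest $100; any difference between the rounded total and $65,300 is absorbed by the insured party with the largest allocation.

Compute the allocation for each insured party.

First tranche $13,200 split equally: $3,300 each.
Remainder $52,100 by assessed value (total 2,224,759): Tam 4,488.95 → $4,500; Chaudhri 18,437.41 → $18,400; Kowalski 18,203.00 → $18,200; Becker 10,970.64 → $11,000.
Totals: Tam $3,300 + $4,500 = $7,800; Chaudhri $3,300 + $18,400 = $21,700; Kowalski $3,300 + $18,200 = $21,500; Becker $3,300 + $11,000 = $14,300.

Tam: $7,800 · Chaudhri: $21,700 · Kowalski: $21,500 · Becker: $14,300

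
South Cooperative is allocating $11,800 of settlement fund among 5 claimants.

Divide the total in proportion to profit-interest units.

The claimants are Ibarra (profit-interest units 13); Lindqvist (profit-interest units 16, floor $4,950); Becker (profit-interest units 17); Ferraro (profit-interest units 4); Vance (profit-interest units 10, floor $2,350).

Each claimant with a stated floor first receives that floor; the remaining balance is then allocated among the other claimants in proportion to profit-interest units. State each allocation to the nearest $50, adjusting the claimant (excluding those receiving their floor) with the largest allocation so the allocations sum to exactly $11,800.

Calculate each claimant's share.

Ibarra: $1,700 · Lindqvist: $4,950 · Becker: $2,250 · Ferraro: $550 · Vance: $2,350

Guaranteed amounts: Lindqvist $4,950; Vance $2,350. Residual $4,500.
Residual split over remaining profit-interest units 34: Ibarra 1,720.59 → $1,700; Becker 2,250.00 → $2,250; Ferraro 529.41 → $550.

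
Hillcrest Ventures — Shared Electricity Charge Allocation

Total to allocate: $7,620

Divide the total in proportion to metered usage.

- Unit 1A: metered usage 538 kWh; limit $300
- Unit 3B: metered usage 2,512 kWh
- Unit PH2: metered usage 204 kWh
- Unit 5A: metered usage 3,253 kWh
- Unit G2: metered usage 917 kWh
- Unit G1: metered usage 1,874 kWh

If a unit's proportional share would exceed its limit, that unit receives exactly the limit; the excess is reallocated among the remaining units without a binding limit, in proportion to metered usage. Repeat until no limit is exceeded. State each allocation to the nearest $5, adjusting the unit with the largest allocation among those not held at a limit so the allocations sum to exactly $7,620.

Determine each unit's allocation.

Combined metered usage = 9,298.
Proportional shares (ignoring caps): Unit 1A 440.91; Unit 3B 2,058.66; Unit PH2 167.18; Unit 5A 2,665.93; Unit G2 751.51; Unit G1 1,535.80.
Held at cap: Unit 1A ($300); residual $7,320 reallocated over remaining metered usage 8,760.
Redistributed shares: Unit 3B 2,099.07 → $2,100; Unit PH2 170.47 → $170; Unit 5A 2,718.26 → $2,720; Unit G2 766.26 → $765; Unit G1 1,565.95 → $1,565.

Unit 1A: $300 | Unit 3B: $2,100 | Unit PH2: $170 | Unit 5A: $2,720 | Unit G2: $765 | Unit G1: $1,565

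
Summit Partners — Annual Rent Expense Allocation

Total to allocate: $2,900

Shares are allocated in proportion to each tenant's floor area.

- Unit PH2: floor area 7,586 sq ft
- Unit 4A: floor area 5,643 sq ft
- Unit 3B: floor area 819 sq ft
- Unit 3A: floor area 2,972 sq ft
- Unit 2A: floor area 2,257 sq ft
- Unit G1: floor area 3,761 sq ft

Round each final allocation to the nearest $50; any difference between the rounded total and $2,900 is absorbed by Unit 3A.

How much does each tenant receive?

Floor area total: 23,038.
Raw shares: Unit PH2 7,586/23,038 × $2,900 = 954.92; Unit 4A 5,643/23,038 × $2,900 = 710.34; Unit 3B 819/23,038 × $2,900 = 103.09; Unit 3A 2,972/23,038 × $2,900 = 374.11; Unit 2A 2,257/23,038 × $2,900 = 284.11; Unit G1 3,761/23,038 × $2,900 = 473.43.
After rounding ($50): Unit PH2 $950; Unit 4A $700; Unit 3B $100; Unit 3A $350; Unit 2A $300; Unit G1 $450. Sum = $2,850.
Difference $2,900 − $2,850 = +$50 applied to Unit 3A: Unit 3A becomes $400.

Unit PH2: $950 · Unit 4A: $700 · Unit 3B: $100 · Unit 3A: $400 · Unit 2A: $300 · Unit G1: $450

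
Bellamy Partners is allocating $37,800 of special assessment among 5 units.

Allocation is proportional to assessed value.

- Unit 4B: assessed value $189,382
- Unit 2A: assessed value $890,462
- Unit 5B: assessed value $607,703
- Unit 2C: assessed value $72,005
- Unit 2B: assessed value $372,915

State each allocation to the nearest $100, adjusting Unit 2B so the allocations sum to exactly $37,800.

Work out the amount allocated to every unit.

Assessed value total: 2,132,467.
Pro-rata amounts: Unit 4B 189,382/2,132,467 × $37,800 = 3,356.98; Unit 2A 890,462/2,132,467 × $37,800 = 15,784.28; Unit 5B 607,703/2,132,467 × $37,800 = 10,772.11; Unit 2C 72,005/2,132,467 × $37,800 = 1,276.36; Unit 2B 372,915/2,132,467 × $37,800 = 6,610.27.
At nearest $100: Unit 4B $3,400; Unit 2A $15,800; Unit 5B $10,800; Unit 2C $1,300; Unit 2B $6,600. Sum = $37,900.
Difference $37,800 − $37,900 = −$100 applied to Unit 2B: Unit 2B becomes $6,500.

Unit 4B: $3,400; Unit 2A: $15,800; Unit 5B: $10,800; Unit 2C: $1,300; Unit 2B: $6,500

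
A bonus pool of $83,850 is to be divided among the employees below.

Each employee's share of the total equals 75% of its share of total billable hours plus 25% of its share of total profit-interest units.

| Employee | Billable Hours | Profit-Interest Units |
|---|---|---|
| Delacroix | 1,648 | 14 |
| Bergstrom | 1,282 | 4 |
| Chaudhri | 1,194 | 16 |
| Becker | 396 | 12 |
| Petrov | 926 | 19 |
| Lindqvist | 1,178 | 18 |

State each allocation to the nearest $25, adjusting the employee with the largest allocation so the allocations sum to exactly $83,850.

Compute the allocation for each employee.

Delacroix: $19,175 · Bergstrom: $13,175 · Chaudhri: $15,375 · Becker: $6,800 · Petrov: $13,600 · Lindqvist: $15,725

Billable hours total 6,624; profit-interest units total 83.
Composite weights (75% billable hours + 25% profit-interest units): Delacroix 0.2288; Bergstrom 0.1572; Chaudhri 0.1834; Becker 0.0810; Petrov 0.1621; Lindqvist 0.1876.
Unrounded shares: Delacroix 19,181.77; Bergstrom 13,181.40; Chaudhri 15,376.66; Becker 6,790.30; Petrov 13,589.98; Lindqvist 15,729.88.
Rounded to nearest $25: Delacroix $19,175; Bergstrom $13,175; Chaudhri $15,375; Becker $6,800; Petrov $13,600; Lindqvist $15,725. Sum = $83,850.
Sum already equals the total — no adjustment.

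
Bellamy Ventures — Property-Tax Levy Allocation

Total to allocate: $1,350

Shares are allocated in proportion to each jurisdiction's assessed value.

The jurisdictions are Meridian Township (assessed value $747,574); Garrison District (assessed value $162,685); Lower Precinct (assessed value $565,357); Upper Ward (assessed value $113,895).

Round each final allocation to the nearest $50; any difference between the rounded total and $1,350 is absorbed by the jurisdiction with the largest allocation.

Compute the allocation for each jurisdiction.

Total assessed value = 1,589,511.
Unrounded shares: Meridian Township 747,574/1,589,511 × $1,350 = 634.93; Garrison District 162,685/1,589,511 × $1,350 = 138.17; Lower Precinct 565,357/1,589,511 × $1,350 = 480.17; Upper Ward 113,895/1,589,511 × $1,350 = 96.73.
Rounded to nearest $50: Meridian Township $650; Garrison District $150; Lower Precinct $500; Upper Ward $100. Sum = $1,400.
Difference $1,350 − $1,400 = −$50 applied to largest allocation (Meridian Township): Meridian Township becomes $600.

Meridian Township: $600 | Garrison District: $150 | Lower Precinct: $500 | Upper Ward: $100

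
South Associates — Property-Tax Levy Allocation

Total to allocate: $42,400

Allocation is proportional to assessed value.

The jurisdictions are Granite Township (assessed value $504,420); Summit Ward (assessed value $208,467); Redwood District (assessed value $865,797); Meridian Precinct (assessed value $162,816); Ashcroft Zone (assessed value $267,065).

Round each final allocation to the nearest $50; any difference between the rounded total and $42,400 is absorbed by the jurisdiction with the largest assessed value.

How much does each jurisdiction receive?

Granite Township: $10,650; Summit Ward: $4,400; Redwood District: $18,250; Meridian Precinct: $3,450; Ashcroft Zone: $5,650

Sum of assessed value: 2,008,565.
Pro-rata amounts: Granite Township 504,420/2,008,565 × $42,400 = 10,648.10; Summit Ward 208,467/2,008,565 × $42,400 = 4,400.65; Redwood District 865,797/2,008,565 × $42,400 = 18,276.63; Meridian Precinct 162,816/2,008,565 × $42,400 = 3,436.98; Ashcroft Zone 267,065/2,008,565 × $42,400 = 5,637.63.
At nearest $50: Granite Township $10,650; Summit Ward $4,400; Redwood District $18,300; Meridian Precinct $3,450; Ashcroft Zone $5,650. Sum = $42,450.
Difference $42,400 − $42,450 = −$50 applied to largest assessed value (Redwood District): Redwood District becomes $18,250.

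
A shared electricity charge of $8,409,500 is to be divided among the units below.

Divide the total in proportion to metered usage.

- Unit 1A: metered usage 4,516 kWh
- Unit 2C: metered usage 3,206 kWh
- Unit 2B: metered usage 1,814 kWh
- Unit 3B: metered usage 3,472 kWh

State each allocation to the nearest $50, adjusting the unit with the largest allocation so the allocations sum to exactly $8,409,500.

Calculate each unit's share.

Unit 1A: $2,919,500; Unit 2C: $2,072,650; Unit 2B: $1,172,750; Unit 3B: $2,244,600

Combined metered usage = 13,008.
Pro-rata amounts: Unit 1A 4,516/13,008 × $8,409,500 = 2,919,534.29; Unit 2C 3,206/13,008 × $8,409,500 = 2,072,636.61; Unit 2B 1,814/13,008 × $8,409,500 = 1,172,727.01; Unit 3B 3,472/13,008 × $8,409,500 = 2,244,602.09.
At nearest $50: Unit 1A $2,919,550; Unit 2C $2,072,650; Unit 2B $1,172,750; Unit 3B $2,244,600. Sum = $8,409,550.
Difference $8,409,500 − $8,409,550 = −$50 applied to largest allocation (Unit 1A): Unit 1A becomes $2,919,500.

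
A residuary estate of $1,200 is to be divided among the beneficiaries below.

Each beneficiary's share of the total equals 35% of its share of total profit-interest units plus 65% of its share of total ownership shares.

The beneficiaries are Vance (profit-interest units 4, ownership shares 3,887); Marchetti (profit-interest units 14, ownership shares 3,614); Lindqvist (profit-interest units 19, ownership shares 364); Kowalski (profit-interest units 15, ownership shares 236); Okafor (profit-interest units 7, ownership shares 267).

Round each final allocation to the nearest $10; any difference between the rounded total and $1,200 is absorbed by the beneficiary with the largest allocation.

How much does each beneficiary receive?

Vance: $390 | Marchetti: $440 | Lindqvist: $170 | Kowalski: $130 | Okafor: $70

Profit-interest units total 59; ownership shares total 8,368.
Blended shares (35% profit-interest units + 65% ownership shares): Vance 0.3257; Marchetti 0.3638; Lindqvist 0.1410; Kowalski 0.1073; Okafor 0.0623.
Proportional shares: Vance 390.79; Marchetti 436.53; Lindqvist 169.18; Kowalski 128.78; Okafor 74.72.
Rounded to nearest $10: Vance $390; Marchetti $440; Lindqvist $170; Kowalski $130; Okafor $70. Sum = $1,200.
Sum already equals the total — no adjustment.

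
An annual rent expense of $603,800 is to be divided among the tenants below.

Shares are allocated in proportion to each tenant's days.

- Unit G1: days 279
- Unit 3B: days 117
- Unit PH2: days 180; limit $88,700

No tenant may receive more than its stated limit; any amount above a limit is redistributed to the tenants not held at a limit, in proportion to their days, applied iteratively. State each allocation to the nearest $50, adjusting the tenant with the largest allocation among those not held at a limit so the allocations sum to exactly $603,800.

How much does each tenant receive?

Unit G1: $362,900 · Unit 3B: $152,200 · Unit PH2: $88,700

Sum of days: 576.
Proportional shares (ignoring caps): Unit G1 292,465.62; Unit 3B 122,646.88; Unit PH2 188,687.50.
Cap binds for Unit PH2 ($88,700); remaining pool $515,100 reallocated over remaining days 396.
Remaining shares: Unit G1 362,911.36 → $362,900; Unit 3B 152,188.64 → $152,200.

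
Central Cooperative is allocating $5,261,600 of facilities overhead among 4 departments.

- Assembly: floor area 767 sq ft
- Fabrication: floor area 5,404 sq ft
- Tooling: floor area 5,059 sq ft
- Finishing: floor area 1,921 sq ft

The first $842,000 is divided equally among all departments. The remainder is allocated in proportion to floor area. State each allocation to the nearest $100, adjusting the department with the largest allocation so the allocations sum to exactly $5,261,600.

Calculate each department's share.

Equal tier: $842,000 ÷ 4 = $210,500 apiece.
Remainder $4,419,600 by floor area (total 13,151): Assembly 257,762.39 → $257,800; Fabrication 1,816,099.03 → $1,816,100; Tooling 1,700,156.37 → $1,700,200; Finishing 645,582.21 → $645,600.
Rounding difference −$100 on remainder applied to Fabrication.
Totals: Assembly $210,500 + $257,800 = $468,300; Fabrication $210,500 + $1,816,000 = $2,026,500; Tooling $210,500 + $1,700,200 = $1,910,700; Finishing $210,500 + $645,600 = $856,100.

Assembly: $468,300 | Fabrication: $2,026,500 | Tooling: $1,910,700 | Finishing: $856,100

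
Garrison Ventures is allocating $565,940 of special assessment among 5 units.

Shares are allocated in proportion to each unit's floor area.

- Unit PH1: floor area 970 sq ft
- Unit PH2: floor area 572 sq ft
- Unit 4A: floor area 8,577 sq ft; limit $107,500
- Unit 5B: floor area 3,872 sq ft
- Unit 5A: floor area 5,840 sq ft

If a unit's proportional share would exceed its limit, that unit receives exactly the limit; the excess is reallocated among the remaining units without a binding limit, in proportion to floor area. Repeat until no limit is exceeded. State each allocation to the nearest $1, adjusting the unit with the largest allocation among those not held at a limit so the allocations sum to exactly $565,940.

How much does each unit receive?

Floor area total: 19,831.
Pro-rata shares before constraints: Unit PH1 27,682.00; Unit PH2 16,323.82; Unit 4A 244,771.69; Unit 5B 110,499.71; Unit 5A 166,662.78.
Held at cap: Unit 4A ($107,500); balance $458,440 reallocated over remaining floor area 11,254.
Redistributed shares: Unit PH1 39,513.67 → $39,514; Unit PH2 23,300.84 → $23,301; Unit 5B 157,728.78 → $157,729; Unit 5A 237,896.71 → $237,897.
Rounding difference −$1 applied to Unit 5A → $237,896.

Unit PH1: $39,514 · Unit PH2: $23,301 · Unit 4A: $107,500 · Unit 5B: $157,729 · Unit 5A: $237,896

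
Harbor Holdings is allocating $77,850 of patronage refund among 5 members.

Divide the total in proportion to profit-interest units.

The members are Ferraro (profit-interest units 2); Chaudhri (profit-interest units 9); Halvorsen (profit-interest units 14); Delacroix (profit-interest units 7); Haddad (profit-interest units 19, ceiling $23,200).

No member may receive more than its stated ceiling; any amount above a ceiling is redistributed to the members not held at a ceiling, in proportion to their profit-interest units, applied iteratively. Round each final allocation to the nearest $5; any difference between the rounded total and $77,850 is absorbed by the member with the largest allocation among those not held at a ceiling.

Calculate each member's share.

Total profit-interest units = 51.
Proportional shares (ignoring caps): Ferraro 3,052.94; Chaudhri 13,738.24; Halvorsen 21,370.59; Delacroix 10,685.29; Haddad 29,002.94.
Capped: Haddad ($23,200); residual $54,650 reallocated over remaining profit-interest units 32.
Shares after redistribution: Ferraro 3,415.62 → $3,415; Chaudhri 15,370.31 → $15,370; Halvorsen 23,909.38 → $23,910; Delacroix 11,954.69 → $11,955.

Ferraro: $3,415 · Chaudhri: $15,370 · Halvorsen: $23,910 · Delacroix: $11,955 · Haddad: $23,200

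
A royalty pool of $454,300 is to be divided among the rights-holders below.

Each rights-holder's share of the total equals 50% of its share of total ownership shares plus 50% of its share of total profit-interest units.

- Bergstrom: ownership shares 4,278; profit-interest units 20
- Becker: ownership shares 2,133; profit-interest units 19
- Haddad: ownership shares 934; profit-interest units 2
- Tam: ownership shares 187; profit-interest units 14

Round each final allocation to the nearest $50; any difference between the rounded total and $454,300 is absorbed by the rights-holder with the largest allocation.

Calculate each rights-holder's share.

Bergstrom: $211,600 | Becker: $142,800 | Haddad: $36,450 | Tam: $63,450

Ownership shares total 7,532; profit-interest units total 55.
Composite weights (50% ownership shares + 50% profit-interest units): Bergstrom 0.4658; Becker 0.3143; Haddad 0.0802; Tam 0.1397.
Unrounded shares: Bergstrom 211,615.89; Becker 142,797.00; Haddad 36,427.57; Tam 63,459.54.
At nearest $50: Bergstrom $211,600; Becker $142,800; Haddad $36,450; Tam $63,450. Sum = $454,300.
Rounded total matches; no reconciliation needed.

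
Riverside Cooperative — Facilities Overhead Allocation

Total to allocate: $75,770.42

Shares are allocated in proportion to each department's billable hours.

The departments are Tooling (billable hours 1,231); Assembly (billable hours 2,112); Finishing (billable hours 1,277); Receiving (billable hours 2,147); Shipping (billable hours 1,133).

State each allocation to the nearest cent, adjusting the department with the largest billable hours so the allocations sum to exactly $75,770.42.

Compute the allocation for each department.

Tooling: $11,806.76 | Assembly: $20,256.60 | Finishing: $12,247.95 | Receiving: $20,592.29 | Shipping: $10,866.82

Billable hours total: 1,231 + 2,112 + 1,277 + 2,147 + 1,133 = 7,900.
Proportional shares: Tooling 11,806.7579; Assembly 20,256.5984; Finishing 12,247.9527; Receiving 20,592.2901; Shipping 10,866.8210.
At nearest cent: Tooling $11,806.76; Assembly $20,256.60; Finishing $12,247.95; Receiving $20,592.29; Shipping $10,866.82. Sum = $75,770.42.
Rounded total matches; no reconciliation needed.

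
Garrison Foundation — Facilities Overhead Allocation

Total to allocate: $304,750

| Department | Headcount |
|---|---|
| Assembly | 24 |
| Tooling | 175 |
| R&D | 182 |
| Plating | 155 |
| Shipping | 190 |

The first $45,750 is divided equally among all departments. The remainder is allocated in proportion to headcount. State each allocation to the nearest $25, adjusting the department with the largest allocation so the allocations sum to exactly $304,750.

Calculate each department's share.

Assembly: $17,700; Tooling: $71,575; R&D: $74,075; Plating: $64,450; Shipping: $76,950

$45,750 shared equally gives $9,150 per department.
Remainder $259,000 by headcount (total 726): Assembly 8,561.98 → $8,550; Tooling 62,431.13 → $62,425; R&D 64,928.37 → $64,925; Plating 55,296.14 → $55,300; Shipping 67,782.37 → $67,775.
Rounding difference +$25 on remainder applied to Shipping.
Totals: Assembly $9,150 + $8,550 = $17,700; Tooling $9,150 + $62,425 = $71,575; R&D $9,150 + $64,925 = $74,075; Plating $9,150 + $55,300 = $64,450; Shipping $9,150 + $67,800 = $76,950.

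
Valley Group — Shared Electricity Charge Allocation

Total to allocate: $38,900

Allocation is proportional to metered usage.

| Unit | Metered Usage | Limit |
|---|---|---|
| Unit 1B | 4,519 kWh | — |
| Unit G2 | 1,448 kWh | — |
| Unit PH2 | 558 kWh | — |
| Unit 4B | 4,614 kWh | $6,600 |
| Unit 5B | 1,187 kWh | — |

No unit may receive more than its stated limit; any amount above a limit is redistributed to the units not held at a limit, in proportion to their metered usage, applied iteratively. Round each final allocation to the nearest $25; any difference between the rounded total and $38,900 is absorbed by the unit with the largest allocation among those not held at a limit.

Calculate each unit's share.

Combined metered usage = 12,326.
Unconstrained shares: Unit 1B 14,261.65; Unit G2 4,569.79; Unit PH2 1,761.01; Unit 4B 14,561.46; Unit 5B 3,746.09.
Capped: Unit 4B ($6,600); balance $32,300 reallocated over remaining metered usage 7,712.
Redistributed shares: Unit 1B 18,926.83 → $18,925; Unit G2 6,064.63 → $6,075; Unit PH2 2,337.06 → $2,325; Unit 5B 4,971.49 → $4,975.

Unit 1B: $18,925 | Unit G2: $6,075 | Unit PH2: $2,325 | Unit 4B: $6,600 | Unit 5B: $4,975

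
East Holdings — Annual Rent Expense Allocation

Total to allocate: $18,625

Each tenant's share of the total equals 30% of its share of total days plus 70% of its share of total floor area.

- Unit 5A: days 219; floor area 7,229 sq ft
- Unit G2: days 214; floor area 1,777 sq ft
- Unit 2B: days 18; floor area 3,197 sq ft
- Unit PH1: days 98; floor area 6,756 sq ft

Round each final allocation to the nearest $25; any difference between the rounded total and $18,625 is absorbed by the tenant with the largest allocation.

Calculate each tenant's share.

Totals — days 549, floor area 18,959.
Blended shares (30% days + 70% floor area): Unit 5A 0.3866; Unit G2 0.1825; Unit 2B 0.1279; Unit PH1 0.3030.
Pro-rata amounts: Unit 5A 7,200.05; Unit G2 3,399.99; Unit 2B 2,381.67; Unit PH1 5,643.29.
At nearest $25: Unit 5A $7,200; Unit G2 $3,400; Unit 2B $2,375; Unit PH1 $5,650. Sum = $18,625.
No rounding difference to absorb.

Unit 5A: $7,200 · Unit G2: $3,400 · Unit 2B: $2,375 · Unit PH1: $5,650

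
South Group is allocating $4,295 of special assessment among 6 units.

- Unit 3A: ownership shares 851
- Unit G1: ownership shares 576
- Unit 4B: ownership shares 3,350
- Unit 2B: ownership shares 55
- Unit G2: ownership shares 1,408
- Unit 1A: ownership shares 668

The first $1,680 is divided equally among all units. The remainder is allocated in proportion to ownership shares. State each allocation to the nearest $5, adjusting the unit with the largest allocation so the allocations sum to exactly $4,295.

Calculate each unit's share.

$1,680 shared equally gives $280 per unit.
Remainder $2,615 by ownership shares (total 6,908): Unit 3A 322.14 → $320; Unit G1 218.04 → $220; Unit 4B 1,268.13 → $1,270; Unit 2B 20.82 → $20; Unit G2 532.99 → $535; Unit 1A 252.87 → $255.
Rounding difference −$5 on remainder applied to Unit 4B.
Totals: Unit 3A $280 + $320 = $600; Unit G1 $280 + $220 = $500; Unit 4B $280 + $1,265 = $1,545; Unit 2B $280 + $20 = $300; Unit G2 $280 + $535 = $815; Unit 1A $280 + $255 = $535.

Unit 3A: $600 | Unit G1: $500 | Unit 4B: $1,545 | Unit 2B: $300 | Unit G2: $815 | Unit 1A: $535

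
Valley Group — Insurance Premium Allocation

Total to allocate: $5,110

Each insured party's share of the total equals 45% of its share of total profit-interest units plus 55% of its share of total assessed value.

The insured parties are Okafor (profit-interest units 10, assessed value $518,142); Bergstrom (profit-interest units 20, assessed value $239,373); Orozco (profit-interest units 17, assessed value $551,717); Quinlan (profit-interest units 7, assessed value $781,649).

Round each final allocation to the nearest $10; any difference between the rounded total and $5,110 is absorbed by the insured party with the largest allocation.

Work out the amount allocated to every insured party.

Profit-interest units total 54; assessed value total 2,090,881.
Combined weights (45% profit-interest units + 55% assessed value): Okafor 0.2196; Bergstrom 0.2296; Orozco 0.2868; Quinlan 0.2639.
Pro-rata amounts: Okafor 1,122.30; Bergstrom 1,173.42; Orozco 1,465.52; Quinlan 1,348.75.
At nearest $10: Okafor $1,120; Bergstrom $1,170; Orozco $1,470; Quinlan $1,350. Sum = $5,110.
Sum already equals the total — no adjustment.

Okafor: $1,120 · Bergstrom: $1,170 · Orozco: $1,470 · Quinlan: $1,350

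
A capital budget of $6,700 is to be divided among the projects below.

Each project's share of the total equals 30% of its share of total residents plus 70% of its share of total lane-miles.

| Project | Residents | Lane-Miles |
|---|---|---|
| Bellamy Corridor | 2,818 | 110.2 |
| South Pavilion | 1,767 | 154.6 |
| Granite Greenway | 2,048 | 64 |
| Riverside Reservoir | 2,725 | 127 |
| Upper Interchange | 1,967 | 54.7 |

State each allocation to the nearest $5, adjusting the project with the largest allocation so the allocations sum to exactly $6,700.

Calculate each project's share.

Residents total 11,325; lane-miles total 510.5.
Blended shares (30% residents + 70% lane-miles): Bellamy Corridor 0.2258; South Pavilion 0.2588; Granite Greenway 0.1420; Riverside Reservoir 0.2463; Upper Interchange 0.1271.
Unrounded shares: Bellamy Corridor 1,512.56; South Pavilion 1,733.93; Granite Greenway 951.46; Riverside Reservoir 1,650.40; Upper Interchange 851.64.
After rounding ($5): Bellamy Corridor $1,515; South Pavilion $1,735; Granite Greenway $950; Riverside Reservoir $1,650; Upper Interchange $850. Sum = $6,700.
Rounded total matches; no reconciliation needed.

Bellamy Corridor: $1,515 | South Pavilion: $1,735 | Granite Greenway: $950 | Riverside Reservoir: $1,650 | Upper Interchange: $850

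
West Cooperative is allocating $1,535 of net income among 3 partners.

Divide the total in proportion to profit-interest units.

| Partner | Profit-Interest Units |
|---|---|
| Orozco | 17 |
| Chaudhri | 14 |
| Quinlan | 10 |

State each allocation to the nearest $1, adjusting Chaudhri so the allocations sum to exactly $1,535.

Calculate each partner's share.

Combined profit-interest units = 41.
Pro-rata amounts: Orozco 17/41 × $1,535 = 636.46; Chaudhri 14/41 × $1,535 = 524.15; Quinlan 10/41 × $1,535 = 374.39.
After rounding ($1): Orozco $636; Chaudhri $524; Quinlan $374. Sum = $1,534.
Difference $1,535 − $1,534 = +$1 applied to Chaudhri: Chaudhri becomes $525.

Orozco: $636 | Chaudhri: $525 | Quinlan: $374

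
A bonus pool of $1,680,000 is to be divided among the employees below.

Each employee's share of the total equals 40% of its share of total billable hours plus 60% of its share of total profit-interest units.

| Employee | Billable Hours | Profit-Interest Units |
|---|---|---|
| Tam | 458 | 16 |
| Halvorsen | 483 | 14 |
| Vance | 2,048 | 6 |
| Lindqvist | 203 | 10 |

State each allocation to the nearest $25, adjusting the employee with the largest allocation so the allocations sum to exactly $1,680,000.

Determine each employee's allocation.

Totals — billable hours 3,192, profit-interest units 46.
Blended shares (40% billable hours + 60% profit-interest units): Tam 0.2661; Halvorsen 0.2431; Vance 0.3349; Lindqvist 0.1559.
Raw shares: Tam 447,029.75; Halvorsen 408,466.82; Vance 562,636.16; Lindqvist 261,867.28.
At nearest $25: Tam $447,025; Halvorsen $408,475; Vance $562,625; Lindqvist $261,875. Sum = $1,680,000.
Rounded total matches; no reconciliation needed.

Tam: $447,025; Halvorsen: $408,475; Vance: $562,625; Lindqvist: $261,875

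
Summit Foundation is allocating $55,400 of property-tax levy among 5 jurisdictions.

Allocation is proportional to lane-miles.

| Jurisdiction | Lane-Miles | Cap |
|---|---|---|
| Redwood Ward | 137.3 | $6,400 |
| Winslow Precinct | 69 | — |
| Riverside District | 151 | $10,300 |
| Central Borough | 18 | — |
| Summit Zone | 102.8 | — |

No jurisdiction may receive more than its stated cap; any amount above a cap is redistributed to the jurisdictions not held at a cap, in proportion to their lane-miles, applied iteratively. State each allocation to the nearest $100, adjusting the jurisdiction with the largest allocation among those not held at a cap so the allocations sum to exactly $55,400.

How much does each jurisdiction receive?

Redwood Ward: $6,400; Winslow Precinct: $14,100; Riverside District: $10,300; Central Borough: $3,700; Summit Zone: $20,900

Lane-miles total: 478.1.
Proportional shares (ignoring caps): Redwood Ward 15,909.68; Winslow Precinct 7,995.40; Riverside District 17,497.18; Central Borough 2,085.76; Summit Zone 11,911.98.
Held at cap: Redwood Ward ($6,400), Riverside District ($10,300); residual $38,700 reallocated over remaining lane-miles 189.8.
Redistributed shares: Winslow Precinct 14,069.02 → $14,100; Central Borough 3,670.18 → $3,700; Summit Zone 20,960.80 → $21,000.
Rounding difference −$100 applied to Summit Zone → $20,900.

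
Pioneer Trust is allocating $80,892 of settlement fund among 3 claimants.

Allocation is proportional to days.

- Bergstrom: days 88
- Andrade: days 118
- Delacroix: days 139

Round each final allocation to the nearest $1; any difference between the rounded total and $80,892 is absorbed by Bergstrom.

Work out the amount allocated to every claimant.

Combined days = 345.
Raw shares: Bergstrom 88/345 × $80,892 = 20,633.32; Andrade 118/345 × $80,892 = 27,667.41; Delacroix 139/345 × $80,892 = 32,591.27.
After rounding ($1): Bergstrom $20,633; Andrade $27,667; Delacroix $32,591. Sum = $80,891.
Difference $80,892 − $80,891 = +$1 applied to Bergstrom: Bergstrom becomes $20,634.

Bergstrom: $20,634 · Andrade: $27,667 · Delacroix: $32,591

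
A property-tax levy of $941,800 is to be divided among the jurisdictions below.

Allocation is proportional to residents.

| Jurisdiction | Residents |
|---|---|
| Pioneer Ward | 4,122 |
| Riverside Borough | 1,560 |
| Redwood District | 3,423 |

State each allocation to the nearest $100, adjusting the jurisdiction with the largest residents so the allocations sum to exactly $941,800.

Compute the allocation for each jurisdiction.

Combined residents = 9,105.
Raw shares: Pioneer Ward 4,122/9,105 × $941,800 = 426,370.08; Riverside Borough 1,560/9,105 × $941,800 = 161,362.77; Redwood District 3,423/9,105 × $941,800 = 354,067.15.
At nearest $100: Pioneer Ward $426,400; Riverside Borough $161,400; Redwood District $354,100. Sum = $941,900.
Difference $941,800 − $941,900 = −$100 applied to largest residents (Pioneer Ward): Pioneer Ward becomes $426,300.

Pioneer Ward: $426,300 · Riverside Borough: $161,400 · Redwood District: $354,100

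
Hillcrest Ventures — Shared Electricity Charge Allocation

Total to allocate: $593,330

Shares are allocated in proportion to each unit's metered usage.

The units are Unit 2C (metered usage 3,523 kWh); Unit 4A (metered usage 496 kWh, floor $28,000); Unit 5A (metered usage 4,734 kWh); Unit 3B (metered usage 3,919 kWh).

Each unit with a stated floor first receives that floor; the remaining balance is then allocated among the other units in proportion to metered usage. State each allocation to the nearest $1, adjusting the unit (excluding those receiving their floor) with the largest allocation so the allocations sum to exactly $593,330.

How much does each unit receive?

Unit 2C: $163,572; Unit 4A: $28,000; Unit 5A: $219,799; Unit 3B: $181,959

Minimums first: Unit 4A $28,000. Remaining pool $565,330.
Remaining pool split over remaining metered usage 12,176: Unit 2C 163,572.40 → $163,572; Unit 5A 219,798.97 → $219,799; Unit 3B 181,958.63 → $181,959.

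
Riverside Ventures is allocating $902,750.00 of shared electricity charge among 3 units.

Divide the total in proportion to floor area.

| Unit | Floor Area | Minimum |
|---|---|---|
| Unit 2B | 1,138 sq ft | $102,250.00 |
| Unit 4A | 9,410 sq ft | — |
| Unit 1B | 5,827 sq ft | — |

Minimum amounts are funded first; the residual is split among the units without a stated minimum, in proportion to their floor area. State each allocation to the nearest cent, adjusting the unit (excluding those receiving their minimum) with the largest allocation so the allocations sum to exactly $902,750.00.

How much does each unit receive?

Unit 2B: $102,250.00; Unit 4A: $494,369.30; Unit 1B: $306,130.70

Fund the minimums — Unit 2B $102,250.00. Residual $800,500.00.
Residual split over remaining floor area 15,237: Unit 4A 494,369.2984 → $494,369.30; Unit 1B 306,130.7016 → $306,130.70.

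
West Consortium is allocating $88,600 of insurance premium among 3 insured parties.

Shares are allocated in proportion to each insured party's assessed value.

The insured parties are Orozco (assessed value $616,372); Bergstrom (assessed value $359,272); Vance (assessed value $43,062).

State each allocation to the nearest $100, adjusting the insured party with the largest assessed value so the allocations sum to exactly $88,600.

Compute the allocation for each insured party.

Orozco: $53,700 · Bergstrom: $31,200 · Vance: $3,700

Assessed value total: 1,018,706.
Raw shares: Orozco 616,372/1,018,706 × $88,600 = 53,607.77; Bergstrom 359,272/1,018,706 × $88,600 = 31,246.99; Vance 43,062/1,018,706 × $88,600 = 3,745.23.
Rounded to nearest $100: Orozco $53,600; Bergstrom $31,200; Vance $3,700. Sum = $88,500.
Difference $88,600 − $88,500 = +$100 applied to largest assessed value (Orozco): Orozco becomes $53,700.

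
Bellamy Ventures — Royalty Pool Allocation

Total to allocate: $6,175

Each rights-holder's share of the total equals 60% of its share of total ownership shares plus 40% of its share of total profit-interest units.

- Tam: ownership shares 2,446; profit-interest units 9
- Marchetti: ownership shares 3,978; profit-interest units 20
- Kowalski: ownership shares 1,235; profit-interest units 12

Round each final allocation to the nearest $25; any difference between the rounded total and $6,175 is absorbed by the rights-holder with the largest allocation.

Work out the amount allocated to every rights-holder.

Ownership shares total 7,659; profit-interest units total 41.
Composite weights (60% ownership shares + 40% profit-interest units): Tam 0.2794; Marchetti 0.5068; Kowalski 0.2138.
Pro-rata amounts: Tam 1,725.43; Marchetti 3,129.21; Kowalski 1,320.35.
At nearest $25: Tam $1,725; Marchetti $3,125; Kowalski $1,325. Sum = $6,175.
Rounded total matches; no reconciliation needed.

Tam: $1,725 | Marchetti: $3,125 | Kowalski: $1,325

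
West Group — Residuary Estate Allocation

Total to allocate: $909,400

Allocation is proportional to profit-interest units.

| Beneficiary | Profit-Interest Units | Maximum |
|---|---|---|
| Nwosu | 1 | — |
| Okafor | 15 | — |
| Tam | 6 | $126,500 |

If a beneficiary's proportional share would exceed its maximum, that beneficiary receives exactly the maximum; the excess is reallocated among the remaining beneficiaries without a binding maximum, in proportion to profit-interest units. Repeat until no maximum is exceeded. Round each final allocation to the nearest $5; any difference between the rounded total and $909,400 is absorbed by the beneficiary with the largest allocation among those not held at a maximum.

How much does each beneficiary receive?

Combined profit-interest units = 22.
Unconstrained shares: Nwosu 41,336.36; Okafor 620,045.45; Tam 248,018.18.
Held at cap: Tam ($126,500); residual $782,900 reallocated over remaining profit-interest units 16.
Shares after redistribution: Nwosu 48,931.25 → $48,930; Okafor 733,968.75 → $733,970.

Nwosu: $48,930 | Okafor: $733,970 | Tam: $126,500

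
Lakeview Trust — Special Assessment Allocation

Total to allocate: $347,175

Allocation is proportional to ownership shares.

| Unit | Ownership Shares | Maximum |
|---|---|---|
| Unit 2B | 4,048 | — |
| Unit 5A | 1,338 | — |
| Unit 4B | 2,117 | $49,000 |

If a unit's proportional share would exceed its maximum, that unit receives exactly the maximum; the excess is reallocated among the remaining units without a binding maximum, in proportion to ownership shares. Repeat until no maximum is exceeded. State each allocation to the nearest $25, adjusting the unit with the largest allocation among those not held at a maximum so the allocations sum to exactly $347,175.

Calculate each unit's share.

Unit 2B: $224,100 · Unit 5A: $74,075 · Unit 4B: $49,000

Sum of ownership shares: 7,503.
Pro-rata shares before constraints: Unit 2B 187,307.00; Unit 5A 61,911.26; Unit 4B 97,956.75.
Cap binds for Unit 4B ($49,000); remaining pool $298,175 reallocated over remaining ownership shares 5,386.
Remaining shares: Unit 2B 224,101.82 → $224,100; Unit 5A 74,073.18 → $74,075.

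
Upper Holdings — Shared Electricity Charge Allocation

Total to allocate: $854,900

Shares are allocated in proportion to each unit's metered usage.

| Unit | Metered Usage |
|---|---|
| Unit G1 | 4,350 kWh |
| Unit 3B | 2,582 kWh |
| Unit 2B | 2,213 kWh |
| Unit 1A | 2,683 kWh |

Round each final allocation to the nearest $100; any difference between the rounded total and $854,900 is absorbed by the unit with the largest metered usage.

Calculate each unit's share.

Metered usage total: 4,350 + 2,582 + 2,213 + 2,683 = 11,828.
Pro-rata amounts: Unit G1 314,407.76; Unit 3B 186,620.88; Unit 2B 159,950.43; Unit 1A 193,920.92.
At nearest $100: Unit G1 $314,400; Unit 3B $186,600; Unit 2B $160,000; Unit 1A $193,900. Sum = $854,900.
No rounding difference to absorb.

Unit G1: $314,400 · Unit 3B: $186,600 · Unit 2B: $160,000 · Unit 1A: $193,900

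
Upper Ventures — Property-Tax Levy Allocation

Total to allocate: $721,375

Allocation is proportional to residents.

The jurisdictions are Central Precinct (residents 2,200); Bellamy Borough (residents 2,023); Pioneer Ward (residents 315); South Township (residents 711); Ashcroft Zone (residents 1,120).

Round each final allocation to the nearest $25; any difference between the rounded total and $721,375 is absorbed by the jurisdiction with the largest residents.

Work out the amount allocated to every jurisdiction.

Central Precinct: $249,200 | Bellamy Borough: $229,125 | Pioneer Ward: $35,675 | South Township: $80,525 | Ashcroft Zone: $126,850

Total residents = 6,369.
Pro-rata amounts: Central Precinct 2,200/6,369 × $721,375 = 249,179.62; Bellamy Borough 2,023/6,369 × $721,375 = 229,131.99; Pioneer Ward 315/6,369 × $721,375 = 35,677.99; South Township 711/6,369 × $721,375 = 80,530.32; Ashcroft Zone 1,120/6,369 × $721,375 = 126,855.08.
Rounded to nearest $25: Central Precinct $249,175; Bellamy Borough $229,125; Pioneer Ward $35,675; South Township $80,525; Ashcroft Zone $126,850. Sum = $721,350.
Difference $721,375 − $721,350 = +$25 applied to largest residents (Central Precinct): Central Precinct becomes $249,200.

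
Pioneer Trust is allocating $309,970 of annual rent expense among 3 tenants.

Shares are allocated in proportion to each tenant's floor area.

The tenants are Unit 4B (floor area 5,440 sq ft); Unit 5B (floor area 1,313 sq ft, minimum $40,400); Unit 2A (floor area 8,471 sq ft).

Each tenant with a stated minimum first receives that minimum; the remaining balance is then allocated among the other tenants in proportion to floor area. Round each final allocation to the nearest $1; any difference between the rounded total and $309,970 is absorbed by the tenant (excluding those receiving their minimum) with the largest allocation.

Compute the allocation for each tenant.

Minimums first: Unit 5B $40,400. Balance $269,570.
Balance split over remaining floor area 13,911: Unit 4B 105,417.35 → $105,417; Unit 2A 164,152.65 → $164,153.

Unit 4B: $105,417 · Unit 5B: $40,400 · Unit 2A: $164,153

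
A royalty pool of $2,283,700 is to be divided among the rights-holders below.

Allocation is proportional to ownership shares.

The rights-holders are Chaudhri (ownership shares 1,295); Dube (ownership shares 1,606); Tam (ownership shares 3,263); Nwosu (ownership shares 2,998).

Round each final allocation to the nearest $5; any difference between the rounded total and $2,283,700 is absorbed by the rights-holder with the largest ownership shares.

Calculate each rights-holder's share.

Chaudhri: $322,790; Dube: $400,310; Tam: $813,325; Nwosu: $747,275

Combined ownership shares = 1,295 + 1,606 + 3,263 + 2,998 = 9,162.
Unrounded shares: Chaudhri 322,788.86; Dube 400,308.03; Tam 813,328.21; Nwosu 747,274.90.
After rounding ($5): Chaudhri $322,790; Dube $400,310; Tam $813,330; Nwosu $747,275. Sum = $2,283,705.
Difference $2,283,700 − $2,283,705 = −$5 applied to largest ownership shares (Tam): Tam becomes $813,325.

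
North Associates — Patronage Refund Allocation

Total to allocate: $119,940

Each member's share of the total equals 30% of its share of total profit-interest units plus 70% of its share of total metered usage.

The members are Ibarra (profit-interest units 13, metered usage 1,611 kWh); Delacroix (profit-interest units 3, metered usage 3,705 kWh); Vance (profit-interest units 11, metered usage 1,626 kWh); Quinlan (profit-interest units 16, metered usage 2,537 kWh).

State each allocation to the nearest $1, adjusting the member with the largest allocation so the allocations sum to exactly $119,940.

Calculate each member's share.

Ibarra: $25,147; Delacroix: $35,327; Vance: $23,607; Quinlan: $35,859

Totals — profit-interest units 43, metered usage 9,479.
Combined weights (30% profit-interest units + 70% metered usage): Ibarra 0.2097; Delacroix 0.2945; Vance 0.1968; Quinlan 0.2990.
Raw shares: Ibarra 25,147.33; Delacroix 35,326.53; Vance 23,606.61; Quinlan 35,859.53.
After rounding ($1): Ibarra $25,147; Delacroix $35,327; Vance $23,607; Quinlan $35,860. Sum = $119,941.
Difference $119,940 − $119,941 = −$1 applied to largest allocation (Quinlan): Quinlan becomes $35,859.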